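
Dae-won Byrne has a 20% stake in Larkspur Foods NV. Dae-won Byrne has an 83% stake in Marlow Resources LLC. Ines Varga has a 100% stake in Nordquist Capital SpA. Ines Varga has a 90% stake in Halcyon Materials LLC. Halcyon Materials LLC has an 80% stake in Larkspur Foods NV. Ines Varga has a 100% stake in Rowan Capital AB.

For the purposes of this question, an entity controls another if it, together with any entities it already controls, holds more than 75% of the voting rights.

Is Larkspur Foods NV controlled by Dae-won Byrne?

Dae-won holds 83% of Marlow, so Dae-won controls Marlow.
In Larkspur, Dae-won's side holds only 20%, not > 75%.
So Dae-won does not control Larkspur.

No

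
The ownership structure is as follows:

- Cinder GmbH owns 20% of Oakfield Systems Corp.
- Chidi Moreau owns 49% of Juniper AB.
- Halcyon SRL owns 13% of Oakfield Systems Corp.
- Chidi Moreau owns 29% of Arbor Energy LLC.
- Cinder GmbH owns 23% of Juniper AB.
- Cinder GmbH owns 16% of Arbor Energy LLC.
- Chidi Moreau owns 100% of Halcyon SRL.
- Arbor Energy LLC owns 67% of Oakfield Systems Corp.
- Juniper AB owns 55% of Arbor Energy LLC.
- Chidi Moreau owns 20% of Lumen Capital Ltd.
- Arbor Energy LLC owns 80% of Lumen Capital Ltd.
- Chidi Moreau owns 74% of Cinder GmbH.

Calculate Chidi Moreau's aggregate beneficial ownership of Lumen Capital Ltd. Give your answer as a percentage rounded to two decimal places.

Chidi reaches Lumen along 5 paths.
Via Arbor: 29% × 80% = 23.2%.
Via Cinder → Arbor: 74% × 16% × 80% = 9.472%.
Via Cinder → Juniper → Arbor: 74% × 23% × 55% × 80% = 7.4888%.
Via Juniper → Arbor: 49% × 55% × 80% = 21.56%.
Direct stake: 20% = 20%.
Total: 23.2% + 9.472% + 7.4888% + 21.56% + 20% = 81.7208%.
Rounded: 81.72%.

81.72%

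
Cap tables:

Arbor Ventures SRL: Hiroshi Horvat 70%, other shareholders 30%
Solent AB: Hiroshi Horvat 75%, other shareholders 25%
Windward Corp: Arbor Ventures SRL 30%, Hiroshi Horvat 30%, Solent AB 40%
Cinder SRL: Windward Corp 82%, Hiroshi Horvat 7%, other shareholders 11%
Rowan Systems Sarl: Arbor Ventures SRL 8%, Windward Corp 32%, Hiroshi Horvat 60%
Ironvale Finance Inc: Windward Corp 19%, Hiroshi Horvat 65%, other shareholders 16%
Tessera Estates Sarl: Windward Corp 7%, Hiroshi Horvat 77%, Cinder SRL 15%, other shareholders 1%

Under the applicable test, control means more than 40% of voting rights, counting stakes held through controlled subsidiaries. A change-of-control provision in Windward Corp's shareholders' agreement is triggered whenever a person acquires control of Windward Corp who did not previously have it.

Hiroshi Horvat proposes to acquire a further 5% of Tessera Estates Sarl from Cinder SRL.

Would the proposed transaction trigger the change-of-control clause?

No

The purchase adds only to Hiroshi's holdings (Cinder's stake shrinks), so Hiroshi is the only person who could newly come to control Windward.
Hiroshi holds 70% of Arbor, so Hiroshi controls Arbor.
Hiroshi holds 75% of Solent, so Hiroshi controls Solent.
Arbor and Hiroshi and Solent together hold 30% + 30% + 40% = 100% of Windward, so Hiroshi controls Windward.
So Hiroshi already controls Windward before the transaction.
After the purchase, Hiroshi's direct stake in Tessera rises to 77% + 5% = 82%, and Cinder's stake falls to 10%.
Hiroshi controlled Windward already, so this is not a new person acquiring control; every other person's position is unchanged or reduced.
No new person acquires control, so the clause is not triggered.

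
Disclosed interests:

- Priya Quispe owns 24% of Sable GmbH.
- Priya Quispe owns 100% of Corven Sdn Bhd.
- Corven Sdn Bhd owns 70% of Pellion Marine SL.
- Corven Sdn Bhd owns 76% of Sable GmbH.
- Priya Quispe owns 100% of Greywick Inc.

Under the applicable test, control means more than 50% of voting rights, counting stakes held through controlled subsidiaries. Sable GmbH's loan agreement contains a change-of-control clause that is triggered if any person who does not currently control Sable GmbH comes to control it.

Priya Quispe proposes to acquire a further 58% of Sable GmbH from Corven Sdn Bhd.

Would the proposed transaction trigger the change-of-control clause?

No

The purchase adds only to Priya's holdings (Corven's stake shrinks), so Priya is the only person who could newly come to control Sable.
Priya holds 100% of Corven, so Priya controls Corven.
Priya and Corven together hold 24% + 76% = 100% of Sable, so Priya controls Sable.
So Priya already controls Sable before the transaction.
After the purchase, Priya's direct stake in Sable rises to 24% + 58% = 82%, and Corven's stake falls to 18%.
Priya controlled Sable already, so this is not a new person acquiring control; every other person's position is unchanged or reduced.
No new person acquires control, so the clause is not triggered.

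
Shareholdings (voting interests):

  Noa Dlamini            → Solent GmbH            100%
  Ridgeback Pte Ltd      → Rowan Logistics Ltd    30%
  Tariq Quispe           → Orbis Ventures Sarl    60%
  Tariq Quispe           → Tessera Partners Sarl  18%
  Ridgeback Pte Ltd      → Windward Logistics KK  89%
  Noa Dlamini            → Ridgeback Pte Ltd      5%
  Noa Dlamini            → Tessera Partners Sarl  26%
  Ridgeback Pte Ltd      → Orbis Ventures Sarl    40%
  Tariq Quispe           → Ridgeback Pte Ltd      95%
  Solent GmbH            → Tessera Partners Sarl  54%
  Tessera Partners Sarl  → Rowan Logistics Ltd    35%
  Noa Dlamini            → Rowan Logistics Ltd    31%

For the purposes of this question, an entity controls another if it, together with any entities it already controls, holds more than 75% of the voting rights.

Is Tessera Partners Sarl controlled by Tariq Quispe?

No

Tariq holds 95% of Ridgeback, so Tariq controls Ridgeback.
Ridgeback and Tariq together hold 40% + 60% = 100% of Orbis, so Tariq controls Orbis.
Ridgeback holds 89% of Windward, so Tariq controls Windward.
In Tessera, Tariq's side holds only 18%, not > 75%.
So Tariq does not control Tessera.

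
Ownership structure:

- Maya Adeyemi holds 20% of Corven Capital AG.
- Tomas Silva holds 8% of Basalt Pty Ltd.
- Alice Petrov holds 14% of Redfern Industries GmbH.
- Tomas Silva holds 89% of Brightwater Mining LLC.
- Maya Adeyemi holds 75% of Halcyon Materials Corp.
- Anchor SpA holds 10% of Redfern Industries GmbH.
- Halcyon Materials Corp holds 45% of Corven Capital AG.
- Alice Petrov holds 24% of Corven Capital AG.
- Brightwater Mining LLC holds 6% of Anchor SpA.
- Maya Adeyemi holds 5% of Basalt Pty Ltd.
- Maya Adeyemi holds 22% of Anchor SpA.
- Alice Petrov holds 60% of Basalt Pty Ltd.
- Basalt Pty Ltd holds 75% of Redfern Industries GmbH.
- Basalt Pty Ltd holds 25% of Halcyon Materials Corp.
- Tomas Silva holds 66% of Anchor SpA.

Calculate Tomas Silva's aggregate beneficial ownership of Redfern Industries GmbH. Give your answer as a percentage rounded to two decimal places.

Tomas reaches Redfern along 3 paths.
Via Brightwater → Anchor: 89% × 6% × 10% = 0.534%.
Via Anchor: 66% × 10% = 6.6%.
Via Basalt: 8% × 75% = 6%.
Total: 0.534% + 6.6% + 6% = 13.134%.
Rounded: 13.13%.

13.13%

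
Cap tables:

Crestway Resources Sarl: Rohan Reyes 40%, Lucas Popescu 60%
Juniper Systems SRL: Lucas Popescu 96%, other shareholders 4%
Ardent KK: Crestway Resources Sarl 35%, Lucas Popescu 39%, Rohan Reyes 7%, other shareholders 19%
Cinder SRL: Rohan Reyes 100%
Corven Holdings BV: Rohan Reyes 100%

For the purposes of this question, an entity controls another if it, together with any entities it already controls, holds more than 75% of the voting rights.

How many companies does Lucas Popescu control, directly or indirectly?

1

Lucas holds 96% of Juniper, so Lucas controls Juniper.
No other company's threshold is met.
Lucas controls 1 company.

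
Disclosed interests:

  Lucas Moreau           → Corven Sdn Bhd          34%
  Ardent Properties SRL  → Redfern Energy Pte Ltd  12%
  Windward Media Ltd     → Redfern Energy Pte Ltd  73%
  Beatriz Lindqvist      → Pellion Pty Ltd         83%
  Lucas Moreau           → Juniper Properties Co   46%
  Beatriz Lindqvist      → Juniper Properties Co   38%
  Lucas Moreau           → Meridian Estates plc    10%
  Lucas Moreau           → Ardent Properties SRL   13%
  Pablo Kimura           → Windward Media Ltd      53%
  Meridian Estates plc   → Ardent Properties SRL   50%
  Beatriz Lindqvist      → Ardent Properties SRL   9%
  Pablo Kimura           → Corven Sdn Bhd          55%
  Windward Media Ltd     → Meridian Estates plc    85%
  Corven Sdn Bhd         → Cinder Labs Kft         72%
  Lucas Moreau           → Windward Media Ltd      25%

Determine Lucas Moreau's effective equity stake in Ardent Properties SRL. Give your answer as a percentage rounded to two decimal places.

Lucas reaches Ardent along 3 paths.
Via Windward → Meridian: 25% × 85% × 50% = 10.625%.
Via Meridian: 10% × 50% = 5%.
Direct stake: 13% = 13%.
Total: 10.625% + 5% + 13% = 28.625%.
Rounded: 28.63%.

28.63%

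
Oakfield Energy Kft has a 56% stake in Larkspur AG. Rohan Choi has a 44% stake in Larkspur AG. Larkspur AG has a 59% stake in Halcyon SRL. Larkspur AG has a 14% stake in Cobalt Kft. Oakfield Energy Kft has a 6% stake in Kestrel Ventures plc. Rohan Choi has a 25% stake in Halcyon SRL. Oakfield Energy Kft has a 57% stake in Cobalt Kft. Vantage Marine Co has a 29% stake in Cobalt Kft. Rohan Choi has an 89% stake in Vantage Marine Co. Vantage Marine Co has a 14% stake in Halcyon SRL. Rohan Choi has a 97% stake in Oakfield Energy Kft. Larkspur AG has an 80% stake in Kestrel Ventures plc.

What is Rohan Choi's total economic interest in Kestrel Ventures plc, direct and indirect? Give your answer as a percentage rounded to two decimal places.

Rohan reaches Kestrel along 3 paths.
Via Oakfield → Larkspur: 97% × 56% × 80% = 43.456%.
Via Larkspur: 44% × 80% = 35.2%.
Via Oakfield: 97% × 6% = 5.82%.
Total: 43.456% + 35.2% + 5.82% = 84.476%.
Rounded: 84.48%.

84.48%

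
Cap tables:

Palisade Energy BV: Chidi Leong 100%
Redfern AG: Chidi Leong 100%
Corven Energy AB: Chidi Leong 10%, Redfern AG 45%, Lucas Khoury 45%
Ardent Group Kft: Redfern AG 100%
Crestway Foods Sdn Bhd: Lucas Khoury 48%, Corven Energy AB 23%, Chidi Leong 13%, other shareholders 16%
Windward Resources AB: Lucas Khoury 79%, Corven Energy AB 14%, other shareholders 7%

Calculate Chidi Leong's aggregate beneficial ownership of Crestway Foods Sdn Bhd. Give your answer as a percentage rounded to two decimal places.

Chidi reaches Crestway along 3 paths.
Via Corven: 10% × 23% = 2.3%.
Via Redfern → Corven: 100% × 45% × 23% = 10.35%.
Direct stake: 13% = 13%.
Total: 2.3% + 10.35% + 13% = 25.65%.

25.65%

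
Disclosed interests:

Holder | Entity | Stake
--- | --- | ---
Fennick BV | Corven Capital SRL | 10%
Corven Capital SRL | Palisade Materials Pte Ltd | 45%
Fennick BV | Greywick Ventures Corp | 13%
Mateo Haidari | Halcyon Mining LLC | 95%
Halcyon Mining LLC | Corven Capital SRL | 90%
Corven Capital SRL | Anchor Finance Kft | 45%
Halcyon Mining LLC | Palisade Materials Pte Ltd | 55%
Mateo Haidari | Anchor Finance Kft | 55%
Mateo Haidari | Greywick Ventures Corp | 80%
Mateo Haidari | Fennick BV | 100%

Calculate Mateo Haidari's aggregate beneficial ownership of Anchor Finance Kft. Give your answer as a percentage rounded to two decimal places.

97.98%

Mateo reaches Anchor along 3 paths.
Direct stake: 55% = 55%.
Via Halcyon → Corven: 95% × 90% × 45% = 38.475%.
Via Fennick → Corven: 100% × 10% × 45% = 4.5%.
Total: 55% + 38.475% + 4.5% = 97.975%.
Rounded: 97.98%.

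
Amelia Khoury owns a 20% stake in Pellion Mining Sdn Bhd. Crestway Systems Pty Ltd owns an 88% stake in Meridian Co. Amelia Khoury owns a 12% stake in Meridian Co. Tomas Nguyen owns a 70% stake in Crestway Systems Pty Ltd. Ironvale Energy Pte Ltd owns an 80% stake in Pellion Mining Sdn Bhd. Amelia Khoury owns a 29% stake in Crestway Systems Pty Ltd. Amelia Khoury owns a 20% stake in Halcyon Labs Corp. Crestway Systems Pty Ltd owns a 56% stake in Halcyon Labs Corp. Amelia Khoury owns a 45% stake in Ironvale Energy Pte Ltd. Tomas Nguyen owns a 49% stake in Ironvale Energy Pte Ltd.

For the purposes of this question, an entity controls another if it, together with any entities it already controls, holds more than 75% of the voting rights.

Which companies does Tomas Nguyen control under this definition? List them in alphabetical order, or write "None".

None

Tomas's largest direct stake is 70% in Crestway, which does not meet the threshold.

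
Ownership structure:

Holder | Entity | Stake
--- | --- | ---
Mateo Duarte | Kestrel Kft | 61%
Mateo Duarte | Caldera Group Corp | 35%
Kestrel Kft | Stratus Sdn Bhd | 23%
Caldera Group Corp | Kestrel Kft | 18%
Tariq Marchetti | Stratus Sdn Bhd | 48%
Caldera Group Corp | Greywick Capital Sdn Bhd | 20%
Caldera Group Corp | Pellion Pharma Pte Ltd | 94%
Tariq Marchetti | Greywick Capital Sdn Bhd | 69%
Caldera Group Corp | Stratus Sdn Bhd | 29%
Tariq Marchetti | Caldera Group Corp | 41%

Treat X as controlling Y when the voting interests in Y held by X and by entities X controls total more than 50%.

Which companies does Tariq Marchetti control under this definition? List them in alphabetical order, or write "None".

Greywick Capital Sdn Bhd

Tariq holds 69% of Greywick, so Tariq controls Greywick.
No other company's threshold is met.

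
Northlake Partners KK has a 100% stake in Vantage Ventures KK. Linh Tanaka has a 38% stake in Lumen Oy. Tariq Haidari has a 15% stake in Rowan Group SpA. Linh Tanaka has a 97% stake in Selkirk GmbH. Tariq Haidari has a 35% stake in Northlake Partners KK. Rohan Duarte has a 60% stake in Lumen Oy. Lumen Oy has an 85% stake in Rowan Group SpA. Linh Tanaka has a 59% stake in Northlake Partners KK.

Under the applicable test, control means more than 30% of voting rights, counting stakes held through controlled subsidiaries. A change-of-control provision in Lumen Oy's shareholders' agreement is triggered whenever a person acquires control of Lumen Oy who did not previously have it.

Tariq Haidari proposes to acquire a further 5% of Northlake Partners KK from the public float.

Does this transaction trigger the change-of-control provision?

No

The purchase changes only Tariq's holdings, so Tariq is the only person who could newly come to control Lumen.
Tariq holds 35% of Northlake, so Tariq controls Northlake.
Northlake holds 100% of Vantage, so Tariq controls Vantage.
Neither Tariq nor any entity Tariq controls holds any voting interest in Lumen.
So before the transaction, Tariq does not control Lumen.
After the purchase, Tariq's direct stake in Northlake rises to 35% + 5% = 40%.
Tariq holds 40% of Northlake, so Tariq controls Northlake.
After the transaction, neither Tariq nor any entity Tariq controls holds a voting interest in Lumen, so Tariq still does not control it.
No new person acquires control, so the clause is not triggered.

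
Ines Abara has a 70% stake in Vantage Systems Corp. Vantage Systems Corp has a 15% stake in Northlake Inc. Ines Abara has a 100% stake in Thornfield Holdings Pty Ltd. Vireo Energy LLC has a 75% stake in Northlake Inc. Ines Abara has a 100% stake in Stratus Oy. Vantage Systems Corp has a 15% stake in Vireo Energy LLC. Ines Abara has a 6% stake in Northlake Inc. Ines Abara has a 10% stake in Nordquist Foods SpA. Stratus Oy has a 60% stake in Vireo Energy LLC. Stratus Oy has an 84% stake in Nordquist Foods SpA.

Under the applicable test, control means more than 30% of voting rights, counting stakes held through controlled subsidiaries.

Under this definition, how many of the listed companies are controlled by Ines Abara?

6

Ines holds 70% of Vantage, so Ines controls Vantage.
Ines holds 100% of Stratus, so Ines controls Stratus.
Vantage and Stratus together hold 15% + 60% = 75% of Vireo, so Ines controls Vireo.
Ines and Vireo and Vantage together hold 6% + 75% + 15% = 96% of Northlake, so Ines controls Northlake.
Ines holds 100% of Thornfield, so Ines controls Thornfield.
Ines and Stratus together hold 10% + 84% = 94% of Nordquist, so Ines controls Nordquist.
Ines controls 6 companies.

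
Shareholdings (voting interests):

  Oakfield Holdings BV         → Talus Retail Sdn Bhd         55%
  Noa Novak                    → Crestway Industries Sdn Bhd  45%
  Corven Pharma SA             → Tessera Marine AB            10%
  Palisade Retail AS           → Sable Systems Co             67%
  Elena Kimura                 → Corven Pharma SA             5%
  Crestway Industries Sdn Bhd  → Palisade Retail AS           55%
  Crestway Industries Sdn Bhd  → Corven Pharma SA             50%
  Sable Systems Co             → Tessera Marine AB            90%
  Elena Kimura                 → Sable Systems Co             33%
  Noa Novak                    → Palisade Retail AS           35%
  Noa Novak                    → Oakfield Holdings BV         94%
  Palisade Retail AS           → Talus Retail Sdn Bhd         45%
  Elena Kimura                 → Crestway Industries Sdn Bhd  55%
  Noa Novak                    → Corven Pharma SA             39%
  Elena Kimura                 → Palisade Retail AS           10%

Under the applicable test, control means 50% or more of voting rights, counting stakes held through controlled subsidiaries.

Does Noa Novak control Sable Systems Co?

Noa holds 94% of Oakfield, so Noa controls Oakfield.
Oakfield holds 55% of Talus, so Noa controls Talus.
Neither Noa nor any entity Noa controls holds any voting interest in Sable.
So Noa does not control Sable.

No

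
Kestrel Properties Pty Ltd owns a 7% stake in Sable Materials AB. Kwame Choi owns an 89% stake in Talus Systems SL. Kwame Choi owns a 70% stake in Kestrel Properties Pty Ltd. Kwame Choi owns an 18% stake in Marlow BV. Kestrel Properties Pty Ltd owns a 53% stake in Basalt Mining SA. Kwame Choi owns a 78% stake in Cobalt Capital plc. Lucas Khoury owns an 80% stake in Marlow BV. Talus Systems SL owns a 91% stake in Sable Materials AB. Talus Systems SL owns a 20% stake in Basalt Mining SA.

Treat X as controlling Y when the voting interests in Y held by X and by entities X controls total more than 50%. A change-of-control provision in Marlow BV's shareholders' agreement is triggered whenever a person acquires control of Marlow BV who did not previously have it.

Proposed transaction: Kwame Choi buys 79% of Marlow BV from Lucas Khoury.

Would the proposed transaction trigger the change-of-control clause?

Yes

The purchase adds only to Kwame's holdings (Lucas's stake shrinks), so Kwame is the only person who could newly come to control Marlow.
Kwame holds 70% of Kestrel, so Kwame controls Kestrel.
Kwame holds 78% of Cobalt, so Kwame controls Cobalt.
Kwame holds 89% of Talus, so Kwame controls Talus.
Talus and Kestrel together hold 91% + 7% = 98% of Sable, so Kwame controls Sable.
Talus and Kestrel together hold 20% + 53% = 73% of Basalt, so Kwame controls Basalt.
In Marlow, Kwame's side holds only 18%, not > 50%.
So before the transaction, Kwame does not control Marlow.
After the purchase, Kwame's direct stake in Marlow rises to 18% + 79% = 97%, and Lucas's stake falls to 1%.
Kwame holds 97% of Marlow, so Kwame controls Marlow.
Kwame did not control Marlow before and does after, so the clause is triggered.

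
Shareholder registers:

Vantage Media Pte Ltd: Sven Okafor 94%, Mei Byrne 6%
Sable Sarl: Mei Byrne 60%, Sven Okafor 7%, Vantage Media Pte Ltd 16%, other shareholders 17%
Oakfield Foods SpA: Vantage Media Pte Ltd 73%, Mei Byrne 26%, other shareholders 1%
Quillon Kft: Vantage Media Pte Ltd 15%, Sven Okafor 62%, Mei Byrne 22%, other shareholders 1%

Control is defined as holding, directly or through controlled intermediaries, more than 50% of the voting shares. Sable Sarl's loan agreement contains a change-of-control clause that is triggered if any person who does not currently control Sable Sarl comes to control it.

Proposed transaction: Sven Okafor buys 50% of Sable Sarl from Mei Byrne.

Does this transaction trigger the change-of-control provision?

The purchase adds only to Sven's holdings (Mei's stake shrinks), so Sven is the only person who could newly come to control Sable.
Sven holds 94% of Vantage, so Sven controls Vantage.
Vantage holds 73% of Oakfield, so Sven controls Oakfield.
Vantage and Sven together hold 15% + 62% = 77% of Quillon, so Sven controls Quillon.
In Sable, Sven's side holds only 7% + 16% = 23%, not > 50%.
So before the transaction, Sven does not control Sable.
After the purchase, Sven's direct stake in Sable rises to 7% + 50% = 57%, and Mei's stake falls to 10%.
Sven and Vantage together hold 57% + 16% = 73% of Sable, so Sven controls Sable.
Sven did not control Sable before and does after, so the clause is triggered.

Yes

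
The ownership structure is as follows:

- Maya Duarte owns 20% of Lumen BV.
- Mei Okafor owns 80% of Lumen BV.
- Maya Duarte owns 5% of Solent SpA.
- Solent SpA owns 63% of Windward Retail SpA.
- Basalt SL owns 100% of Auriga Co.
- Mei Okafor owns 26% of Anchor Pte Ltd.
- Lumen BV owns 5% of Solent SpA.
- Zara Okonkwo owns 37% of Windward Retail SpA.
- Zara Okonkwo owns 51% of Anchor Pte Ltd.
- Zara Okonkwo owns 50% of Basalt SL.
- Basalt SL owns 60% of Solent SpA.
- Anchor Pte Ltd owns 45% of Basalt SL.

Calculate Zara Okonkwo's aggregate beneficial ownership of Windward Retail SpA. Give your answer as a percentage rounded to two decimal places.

64.58%

Zara reaches Windward along 3 paths.
Direct stake: 37% = 37%.
Via Basalt → Solent: 50% × 60% × 63% = 18.9%.
Via Anchor → Basalt → Solent: 51% × 45% × 60% × 63% = 8.6751%.
Total: 37% + 18.9% + 8.6751% = 64.5751%.
Rounded: 64.58%.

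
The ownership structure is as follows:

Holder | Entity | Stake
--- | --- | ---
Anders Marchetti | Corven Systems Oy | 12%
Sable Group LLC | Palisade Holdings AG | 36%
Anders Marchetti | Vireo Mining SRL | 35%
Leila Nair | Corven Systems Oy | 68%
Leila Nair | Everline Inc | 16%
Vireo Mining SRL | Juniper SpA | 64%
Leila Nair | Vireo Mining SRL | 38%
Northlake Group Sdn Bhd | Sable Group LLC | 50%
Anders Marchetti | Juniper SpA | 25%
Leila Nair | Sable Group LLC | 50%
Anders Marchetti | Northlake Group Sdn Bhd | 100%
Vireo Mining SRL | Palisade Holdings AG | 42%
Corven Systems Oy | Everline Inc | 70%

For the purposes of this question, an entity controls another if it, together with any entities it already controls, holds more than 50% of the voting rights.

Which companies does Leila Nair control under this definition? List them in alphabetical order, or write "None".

Leila holds 68% of Corven, so Leila controls Corven.
Corven and Leila together hold 70% + 16% = 86% of Everline, so Leila controls Everline.
No other company's threshold is met.

Corven Systems Oy, Everline Inc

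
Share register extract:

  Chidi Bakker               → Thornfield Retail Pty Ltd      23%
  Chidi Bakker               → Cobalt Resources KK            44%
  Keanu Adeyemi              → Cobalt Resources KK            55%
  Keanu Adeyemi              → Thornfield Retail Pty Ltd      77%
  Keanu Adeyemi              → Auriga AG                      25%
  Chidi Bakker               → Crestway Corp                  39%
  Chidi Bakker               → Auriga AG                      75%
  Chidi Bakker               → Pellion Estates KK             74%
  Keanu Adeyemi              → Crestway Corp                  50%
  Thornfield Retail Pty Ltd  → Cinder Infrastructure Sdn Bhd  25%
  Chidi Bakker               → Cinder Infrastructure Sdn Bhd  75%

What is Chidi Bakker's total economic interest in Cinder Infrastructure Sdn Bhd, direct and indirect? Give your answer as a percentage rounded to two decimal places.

80.75%

Chidi reaches Cinder along 2 paths.
Direct stake: 75% = 75%.
Via Thornfield: 23% × 25% = 5.75%.
Total: 75% + 5.75% = 80.75%.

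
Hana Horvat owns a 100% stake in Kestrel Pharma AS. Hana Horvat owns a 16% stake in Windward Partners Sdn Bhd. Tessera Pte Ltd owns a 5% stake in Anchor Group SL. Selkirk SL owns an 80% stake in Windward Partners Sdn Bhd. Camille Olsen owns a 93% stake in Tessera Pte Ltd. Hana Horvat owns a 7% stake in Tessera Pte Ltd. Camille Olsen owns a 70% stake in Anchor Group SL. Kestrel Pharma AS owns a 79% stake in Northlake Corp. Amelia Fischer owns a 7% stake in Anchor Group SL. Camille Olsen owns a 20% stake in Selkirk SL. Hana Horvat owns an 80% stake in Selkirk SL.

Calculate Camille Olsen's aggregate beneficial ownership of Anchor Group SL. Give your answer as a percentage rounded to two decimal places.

Camille reaches Anchor along 2 paths.
Direct stake: 70% = 70%.
Via Tessera: 93% × 5% = 4.65%.
Total: 70% + 4.65% = 74.65%.

74.65%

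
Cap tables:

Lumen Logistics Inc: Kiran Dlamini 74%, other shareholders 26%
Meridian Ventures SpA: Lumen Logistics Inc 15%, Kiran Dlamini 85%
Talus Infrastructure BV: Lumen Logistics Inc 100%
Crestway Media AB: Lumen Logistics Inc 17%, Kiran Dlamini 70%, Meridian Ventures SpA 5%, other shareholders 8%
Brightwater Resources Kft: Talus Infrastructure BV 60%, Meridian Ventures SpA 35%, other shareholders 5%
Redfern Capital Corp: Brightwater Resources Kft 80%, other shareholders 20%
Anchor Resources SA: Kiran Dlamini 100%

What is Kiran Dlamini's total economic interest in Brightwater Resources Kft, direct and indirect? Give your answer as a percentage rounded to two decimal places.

78.04%

Kiran reaches Brightwater along 3 paths.
Via Lumen → Talus: 74% × 100% × 60% = 44.4%.
Via Lumen → Meridian: 74% × 15% × 35% = 3.885%.
Via Meridian: 85% × 35% = 29.75%.
Total: 44.4% + 3.885% + 29.75% = 78.035%.
Rounded: 78.04%.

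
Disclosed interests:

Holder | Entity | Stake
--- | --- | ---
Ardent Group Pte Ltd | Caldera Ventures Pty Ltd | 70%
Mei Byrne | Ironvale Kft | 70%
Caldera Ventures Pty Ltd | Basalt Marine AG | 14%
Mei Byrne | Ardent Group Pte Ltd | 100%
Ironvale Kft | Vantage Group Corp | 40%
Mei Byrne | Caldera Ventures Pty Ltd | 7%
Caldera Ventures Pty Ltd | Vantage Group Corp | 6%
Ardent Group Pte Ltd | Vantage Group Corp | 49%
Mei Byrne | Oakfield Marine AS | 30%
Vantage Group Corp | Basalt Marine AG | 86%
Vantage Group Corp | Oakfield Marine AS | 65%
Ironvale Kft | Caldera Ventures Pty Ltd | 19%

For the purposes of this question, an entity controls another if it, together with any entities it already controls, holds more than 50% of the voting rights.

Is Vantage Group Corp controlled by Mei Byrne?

Mei holds 70% of Ironvale, so Mei controls Ironvale.
Mei holds 100% of Ardent, so Mei controls Ardent.
Ardent and Mei and Ironvale together hold 70% + 7% + 19% = 96% of Caldera, so Mei controls Caldera.
Ironvale and Ardent and Caldera together hold 40% + 49% + 6% = 95% of Vantage, so Mei controls Vantage.

Yes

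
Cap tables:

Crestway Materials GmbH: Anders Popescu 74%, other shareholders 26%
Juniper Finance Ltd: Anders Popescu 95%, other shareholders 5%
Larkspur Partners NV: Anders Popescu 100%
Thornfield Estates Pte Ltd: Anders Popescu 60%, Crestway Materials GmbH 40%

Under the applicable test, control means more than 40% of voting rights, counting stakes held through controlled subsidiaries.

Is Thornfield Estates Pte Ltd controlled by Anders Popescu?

Anders holds 74% of Crestway, so Anders controls Crestway.
Anders and Crestway together hold 60% + 40% = 100% of Thornfield, so Anders controls Thornfield.

Yes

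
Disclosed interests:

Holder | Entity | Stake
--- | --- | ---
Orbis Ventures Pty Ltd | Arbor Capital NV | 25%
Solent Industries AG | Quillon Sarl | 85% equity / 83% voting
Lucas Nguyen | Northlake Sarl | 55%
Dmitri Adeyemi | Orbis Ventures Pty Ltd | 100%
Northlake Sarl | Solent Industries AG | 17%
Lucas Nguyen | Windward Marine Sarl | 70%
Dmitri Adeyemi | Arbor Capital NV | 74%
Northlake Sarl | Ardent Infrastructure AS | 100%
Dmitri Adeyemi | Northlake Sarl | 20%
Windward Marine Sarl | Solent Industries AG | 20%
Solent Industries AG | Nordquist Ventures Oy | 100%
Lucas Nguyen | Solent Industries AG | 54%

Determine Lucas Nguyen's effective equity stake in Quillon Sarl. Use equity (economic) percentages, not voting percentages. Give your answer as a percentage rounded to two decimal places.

Lucas reaches Quillon along 3 paths.
Via Northlake → Solent: 55% × 17% × 85% = 7.9475%.
Via Solent: 54% × 85% = 45.9%.
Via Windward → Solent: 70% × 20% × 85% = 11.9%.
Total: 7.9475% + 45.9% + 11.9% = 65.7475%.
Rounded: 65.75%.

65.75%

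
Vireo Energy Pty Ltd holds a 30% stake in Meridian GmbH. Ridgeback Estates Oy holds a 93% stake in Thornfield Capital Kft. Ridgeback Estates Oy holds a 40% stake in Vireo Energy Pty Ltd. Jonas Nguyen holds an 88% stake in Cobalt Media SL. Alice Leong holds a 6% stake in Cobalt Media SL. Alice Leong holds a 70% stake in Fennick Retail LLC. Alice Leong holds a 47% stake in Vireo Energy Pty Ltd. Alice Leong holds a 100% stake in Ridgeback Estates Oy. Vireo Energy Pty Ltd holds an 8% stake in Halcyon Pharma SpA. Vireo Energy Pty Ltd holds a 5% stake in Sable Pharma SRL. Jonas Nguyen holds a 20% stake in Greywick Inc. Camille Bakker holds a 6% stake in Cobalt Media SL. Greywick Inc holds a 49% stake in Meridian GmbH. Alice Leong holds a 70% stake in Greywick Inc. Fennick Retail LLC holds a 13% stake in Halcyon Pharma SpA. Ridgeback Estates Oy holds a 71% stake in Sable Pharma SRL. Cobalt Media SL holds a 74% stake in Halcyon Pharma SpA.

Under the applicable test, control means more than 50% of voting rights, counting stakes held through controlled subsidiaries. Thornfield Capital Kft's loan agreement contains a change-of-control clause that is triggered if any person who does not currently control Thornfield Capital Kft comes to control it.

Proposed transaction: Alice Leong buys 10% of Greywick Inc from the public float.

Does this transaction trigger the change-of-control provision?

The purchase changes only Alice's holdings, so Alice is the only person who could newly come to control Thornfield.
Alice holds 100% of Ridgeback, so Alice controls Ridgeback.
Ridgeback holds 93% of Thornfield, so Alice controls Thornfield.
So Alice already controls Thornfield before the transaction.
After the purchase, Alice's direct stake in Greywick rises to 70% + 10% = 80%.
Alice controlled Thornfield already, so this is not a new person acquiring control; every other person's position is unchanged or reduced.
No new person acquires control, so the clause is not triggered.

No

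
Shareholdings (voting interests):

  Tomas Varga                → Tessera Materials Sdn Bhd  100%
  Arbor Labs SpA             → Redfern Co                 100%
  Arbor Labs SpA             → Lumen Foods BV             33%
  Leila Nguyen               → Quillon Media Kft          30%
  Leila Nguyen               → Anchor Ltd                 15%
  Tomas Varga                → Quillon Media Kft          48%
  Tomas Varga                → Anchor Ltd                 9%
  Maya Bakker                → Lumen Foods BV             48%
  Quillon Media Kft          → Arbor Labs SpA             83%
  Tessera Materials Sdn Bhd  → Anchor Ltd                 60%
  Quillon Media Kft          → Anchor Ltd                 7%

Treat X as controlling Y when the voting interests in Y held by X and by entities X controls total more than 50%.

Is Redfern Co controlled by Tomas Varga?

Tomas holds 100% of Tessera, so Tomas controls Tessera.
Tomas and Tessera together hold 9% + 60% = 69% of Anchor, so Tomas controls Anchor.
Neither Tomas nor any entity Tomas controls holds any voting interest in Redfern.
So Tomas does not control Redfern.

No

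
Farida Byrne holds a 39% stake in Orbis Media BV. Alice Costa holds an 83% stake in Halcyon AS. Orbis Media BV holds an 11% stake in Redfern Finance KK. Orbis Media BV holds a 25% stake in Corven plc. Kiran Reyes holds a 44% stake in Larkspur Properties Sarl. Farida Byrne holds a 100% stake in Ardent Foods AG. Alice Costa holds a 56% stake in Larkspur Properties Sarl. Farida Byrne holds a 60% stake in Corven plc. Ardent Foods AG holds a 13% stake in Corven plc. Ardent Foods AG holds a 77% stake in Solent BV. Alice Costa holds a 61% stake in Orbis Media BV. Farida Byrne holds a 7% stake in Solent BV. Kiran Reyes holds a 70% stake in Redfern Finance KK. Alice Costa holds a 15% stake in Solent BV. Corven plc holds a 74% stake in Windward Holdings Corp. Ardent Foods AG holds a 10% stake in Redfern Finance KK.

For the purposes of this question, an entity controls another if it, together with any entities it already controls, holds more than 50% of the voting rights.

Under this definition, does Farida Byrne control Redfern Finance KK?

Farida holds 100% of Ardent, so Farida controls Ardent.
Ardent and Farida together hold 13% + 60% = 73% of Corven, so Farida controls Corven.
Ardent and Farida together hold 77% + 7% = 84% of Solent, so Farida controls Solent.
Corven holds 74% of Windward, so Farida controls Windward.
In Redfern, Farida's side holds only 10%, not > 50%.
So Farida does not control Redfern.

No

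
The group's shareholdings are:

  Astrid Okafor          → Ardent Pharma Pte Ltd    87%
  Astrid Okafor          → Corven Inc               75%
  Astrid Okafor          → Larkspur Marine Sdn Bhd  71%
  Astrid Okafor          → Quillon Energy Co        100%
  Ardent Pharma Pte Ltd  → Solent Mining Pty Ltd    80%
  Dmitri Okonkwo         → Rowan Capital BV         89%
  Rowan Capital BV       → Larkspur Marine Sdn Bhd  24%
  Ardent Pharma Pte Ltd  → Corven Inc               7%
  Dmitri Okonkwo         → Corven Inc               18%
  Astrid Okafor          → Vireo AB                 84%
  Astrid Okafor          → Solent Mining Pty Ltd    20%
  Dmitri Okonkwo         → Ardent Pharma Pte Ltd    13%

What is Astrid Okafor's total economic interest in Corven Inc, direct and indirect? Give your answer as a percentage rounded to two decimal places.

Astrid reaches Corven along 2 paths.
Via Ardent: 87% × 7% = 6.09%.
Direct stake: 75% = 75%.
Total: 6.09% + 75% = 81.09%.

81.09%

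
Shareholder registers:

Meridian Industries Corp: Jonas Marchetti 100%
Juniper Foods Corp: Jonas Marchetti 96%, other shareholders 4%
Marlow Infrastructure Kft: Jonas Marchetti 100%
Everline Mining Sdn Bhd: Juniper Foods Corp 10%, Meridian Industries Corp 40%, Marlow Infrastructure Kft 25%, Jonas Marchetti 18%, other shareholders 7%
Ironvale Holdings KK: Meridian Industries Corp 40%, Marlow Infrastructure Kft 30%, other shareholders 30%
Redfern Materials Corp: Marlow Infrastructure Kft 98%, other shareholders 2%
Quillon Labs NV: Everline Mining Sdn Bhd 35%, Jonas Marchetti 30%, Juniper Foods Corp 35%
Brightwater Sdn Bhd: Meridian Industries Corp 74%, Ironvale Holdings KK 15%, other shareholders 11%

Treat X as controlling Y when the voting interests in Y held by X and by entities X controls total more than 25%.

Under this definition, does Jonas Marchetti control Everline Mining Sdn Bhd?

Yes

Jonas holds 96% of Juniper, so Jonas controls Juniper.
Jonas holds 100% of Marlow, so Jonas controls Marlow.
Jonas holds 100% of Meridian, so Jonas controls Meridian.
Juniper and Meridian and Marlow and Jonas together hold 10% + 40% + 25% + 18% = 93% of Everline, so Jonas controls Everline.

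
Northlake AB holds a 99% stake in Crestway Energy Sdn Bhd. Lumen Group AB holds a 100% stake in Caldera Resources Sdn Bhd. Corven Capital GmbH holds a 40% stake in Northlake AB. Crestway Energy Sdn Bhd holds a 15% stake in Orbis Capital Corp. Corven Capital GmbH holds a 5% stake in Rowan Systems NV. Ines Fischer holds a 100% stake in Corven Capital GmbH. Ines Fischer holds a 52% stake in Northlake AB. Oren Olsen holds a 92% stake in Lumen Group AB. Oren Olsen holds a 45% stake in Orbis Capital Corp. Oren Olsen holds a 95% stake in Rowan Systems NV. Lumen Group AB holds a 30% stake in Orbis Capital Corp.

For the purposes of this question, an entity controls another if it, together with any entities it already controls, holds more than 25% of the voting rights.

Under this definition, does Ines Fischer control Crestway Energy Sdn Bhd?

Ines holds 100% of Corven, so Ines controls Corven.
Corven and Ines together hold 40% + 52% = 92% of Northlake, so Ines controls Northlake.
Northlake holds 99% of Crestway, so Ines controls Crestway.

Yes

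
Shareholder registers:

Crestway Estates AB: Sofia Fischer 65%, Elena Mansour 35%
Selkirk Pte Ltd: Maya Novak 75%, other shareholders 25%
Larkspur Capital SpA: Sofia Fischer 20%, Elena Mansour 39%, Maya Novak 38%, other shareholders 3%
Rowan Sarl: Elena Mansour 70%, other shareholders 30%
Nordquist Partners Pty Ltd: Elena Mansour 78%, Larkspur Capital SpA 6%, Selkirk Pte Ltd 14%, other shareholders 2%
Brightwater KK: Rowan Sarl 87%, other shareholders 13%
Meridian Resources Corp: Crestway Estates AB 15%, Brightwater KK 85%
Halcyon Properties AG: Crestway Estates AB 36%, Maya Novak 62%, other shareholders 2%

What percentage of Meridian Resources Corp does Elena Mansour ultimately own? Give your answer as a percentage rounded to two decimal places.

57.02%

Elena reaches Meridian along 2 paths.
Via Crestway: 35% × 15% = 5.25%.
Via Rowan → Brightwater: 70% × 87% × 85% = 51.765%.
Total: 5.25% + 51.765% = 57.015%.
Rounded: 57.02%.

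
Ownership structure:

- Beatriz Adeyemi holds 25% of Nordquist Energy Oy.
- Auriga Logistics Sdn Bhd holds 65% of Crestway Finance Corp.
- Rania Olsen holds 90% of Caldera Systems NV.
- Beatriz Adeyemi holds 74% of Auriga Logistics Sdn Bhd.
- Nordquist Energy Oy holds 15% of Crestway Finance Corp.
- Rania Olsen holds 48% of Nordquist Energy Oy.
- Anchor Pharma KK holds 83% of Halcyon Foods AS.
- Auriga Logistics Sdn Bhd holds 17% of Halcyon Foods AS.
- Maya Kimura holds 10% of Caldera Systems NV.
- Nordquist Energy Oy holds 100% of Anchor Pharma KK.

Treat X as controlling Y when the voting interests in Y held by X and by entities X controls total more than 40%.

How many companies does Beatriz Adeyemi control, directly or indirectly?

Beatriz holds 74% of Auriga, so Beatriz controls Auriga.
Auriga holds 65% of Crestway, so Beatriz controls Crestway.
No other company's threshold is met.
Beatriz controls 2 companies.

2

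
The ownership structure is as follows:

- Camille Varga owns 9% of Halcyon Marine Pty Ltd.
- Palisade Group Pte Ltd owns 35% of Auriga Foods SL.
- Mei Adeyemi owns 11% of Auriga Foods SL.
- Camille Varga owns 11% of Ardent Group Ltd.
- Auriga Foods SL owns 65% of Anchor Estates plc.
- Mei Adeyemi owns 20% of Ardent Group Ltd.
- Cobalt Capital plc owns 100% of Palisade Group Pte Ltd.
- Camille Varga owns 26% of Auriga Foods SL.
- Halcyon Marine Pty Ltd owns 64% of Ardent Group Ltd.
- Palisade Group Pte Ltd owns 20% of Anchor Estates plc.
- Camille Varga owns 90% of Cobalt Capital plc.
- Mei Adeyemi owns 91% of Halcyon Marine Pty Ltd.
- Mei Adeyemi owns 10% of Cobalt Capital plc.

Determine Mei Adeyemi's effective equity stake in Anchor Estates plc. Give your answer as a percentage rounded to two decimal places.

Mei reaches Anchor along 3 paths.
Via Cobalt → Palisade: 10% × 100% × 20% = 2%.
Via Cobalt → Palisade → Auriga: 10% × 100% × 35% × 65% = 2.275%.
Via Auriga: 11% × 65% = 7.15%.
Total: 2% + 2.275% + 7.15% = 11.425%.
Rounded: 11.43%.

11.43%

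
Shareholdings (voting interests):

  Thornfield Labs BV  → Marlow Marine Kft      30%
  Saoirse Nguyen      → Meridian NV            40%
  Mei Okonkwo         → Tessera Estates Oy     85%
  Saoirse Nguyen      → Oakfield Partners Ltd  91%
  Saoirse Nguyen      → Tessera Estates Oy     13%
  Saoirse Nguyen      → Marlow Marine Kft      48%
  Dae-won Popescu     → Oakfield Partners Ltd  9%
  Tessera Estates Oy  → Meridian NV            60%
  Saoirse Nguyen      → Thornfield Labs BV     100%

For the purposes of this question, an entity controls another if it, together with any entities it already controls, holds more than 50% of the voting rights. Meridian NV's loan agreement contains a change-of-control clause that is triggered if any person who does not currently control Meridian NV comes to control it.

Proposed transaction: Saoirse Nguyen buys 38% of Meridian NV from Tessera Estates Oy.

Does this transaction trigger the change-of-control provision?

Yes

The purchase adds only to Saoirse's holdings (Tessera's stake shrinks), so Saoirse is the only person who could newly come to control Meridian.
Saoirse holds 100% of Thornfield, so Saoirse controls Thornfield.
Saoirse holds 91% of Oakfield, so Saoirse controls Oakfield.
Thornfield and Saoirse together hold 30% + 48% = 78% of Marlow, so Saoirse controls Marlow.
In Meridian, Saoirse's side holds only 40%, not > 50%.
So before the transaction, Saoirse does not control Meridian.
After the purchase, Saoirse's direct stake in Meridian rises to 40% + 38% = 78%, and Tessera's stake falls to 22%.
Saoirse holds 78% of Meridian, so Saoirse controls Meridian.
Saoirse did not control Meridian before and does after, so the clause is triggered.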